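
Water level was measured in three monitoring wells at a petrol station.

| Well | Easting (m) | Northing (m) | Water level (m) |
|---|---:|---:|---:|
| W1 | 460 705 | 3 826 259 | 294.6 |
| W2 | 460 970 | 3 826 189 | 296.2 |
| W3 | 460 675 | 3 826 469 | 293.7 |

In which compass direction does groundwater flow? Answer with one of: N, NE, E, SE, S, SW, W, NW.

Differences from W1: to W2 (Δx, Δy, Δh) = (265, -70, +1.6); to W3 = (-30, 210, -0.9).
Solve a·Δx + b·Δy = Δh: det = 265·210 − (-30)·(-70) = 53550.
∂h/∂x = [(+1.6)·210 − (-0.9)·(-70)] / 53550 = +0.005098
∂h/∂y = [265·(-0.9) − (-30)·(+1.6)] / 53550 = -0.003557
Flow = −∇h = (-0.005098 east, +0.003557 north), which points northwest.

NW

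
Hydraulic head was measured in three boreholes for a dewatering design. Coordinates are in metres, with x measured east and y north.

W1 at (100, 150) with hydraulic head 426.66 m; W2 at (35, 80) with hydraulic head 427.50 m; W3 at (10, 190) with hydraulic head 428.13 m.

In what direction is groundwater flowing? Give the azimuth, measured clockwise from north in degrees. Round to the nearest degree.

098°

Differences from W1: to W2 (Δx, Δy, Δh) = (-65, -70, +0.84); to W3 = (-90, 40, +1.47).
Solve a·Δx + b·Δy = Δh: det = (-65)·40 − (-90)·(-70) = -8900.
∂h/∂x = [(+0.84)·40 − (+1.47)·(-70)] / -8900 = -0.01534
∂h/∂y = [(-65)·(+1.47) − (-90)·(+0.84)] / -8900 = +0.002242
Flow direction (−∇h) has components (+0.01534 E, -0.002242 N).
Azimuth = atan2(E, N) = atan2(+0.01534, -0.002242) = 98.3° ≈ 098°.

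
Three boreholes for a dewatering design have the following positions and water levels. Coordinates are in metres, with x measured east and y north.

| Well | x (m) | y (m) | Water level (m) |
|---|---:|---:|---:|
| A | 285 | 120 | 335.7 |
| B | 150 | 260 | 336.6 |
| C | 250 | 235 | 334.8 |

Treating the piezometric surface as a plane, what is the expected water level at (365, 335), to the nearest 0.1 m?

330.9 m

Differences from A: to B (Δx, Δy, Δh) = (-135, 140, +0.9); to C = (-35, 115, -0.9).
Solve a·Δx + b·Δy = Δh: det = (-135)·115 − (-35)·140 = -10625.
∂h/∂x = [(+0.9)·115 − (-0.9)·140] / -10625 = -0.02160
∂h/∂y = [(-135)·(-0.9) − (-35)·(+0.9)] / -10625 = -0.01440
h(365, 335) = 335.7 + (-0.02160)·(80) + (-0.01440)·(215) = 335.7 -1.728 -3.096 = 330.876 m.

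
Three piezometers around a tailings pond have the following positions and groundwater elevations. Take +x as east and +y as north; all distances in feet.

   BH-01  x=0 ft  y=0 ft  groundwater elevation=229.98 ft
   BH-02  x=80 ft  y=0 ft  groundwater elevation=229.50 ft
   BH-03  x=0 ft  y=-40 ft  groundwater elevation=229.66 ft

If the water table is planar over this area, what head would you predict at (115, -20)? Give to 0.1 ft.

∂h/∂x = (229.50 − 229.98) / (80 − 0) = -0.006000
∂h/∂y = (229.66 − 229.98) / (-40 − 0) = +0.008000
h(115, -20) = 229.98 + (-0.006000)·(115) + (+0.008000)·(-20) = 229.98 -0.690 -0.160 = 229.130 ft.

229.1 ft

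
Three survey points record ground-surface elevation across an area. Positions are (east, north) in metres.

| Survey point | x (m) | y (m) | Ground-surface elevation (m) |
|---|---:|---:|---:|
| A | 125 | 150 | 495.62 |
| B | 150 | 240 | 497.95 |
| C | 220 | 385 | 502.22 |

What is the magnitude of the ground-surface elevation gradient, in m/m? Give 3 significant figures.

0.0273 m/m

With z = a·x + b·y + c and A as origin, the differences give:
  25·a + 90·b = +2.33
  95·a + 235·b = +6.60
Eliminate b (×235 and ×90, subtract): -2675·a = -46.450 → a = ∂z/∂x = +0.01736
Back-substitute: b = ∂z/∂y = +0.02107.
|∇f| = √(0.01736² + 0.02107²) = 0.0273 m/m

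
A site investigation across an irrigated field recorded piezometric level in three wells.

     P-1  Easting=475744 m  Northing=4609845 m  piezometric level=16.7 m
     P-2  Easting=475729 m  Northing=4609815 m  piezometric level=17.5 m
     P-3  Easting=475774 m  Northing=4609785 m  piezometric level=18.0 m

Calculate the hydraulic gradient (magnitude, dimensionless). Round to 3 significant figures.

0.0247

Three-point gradient (reference P-1): Δ to P-2 = (-15, -30, +0.8), Δ to P-3 = (30, -60, +1.3).
∂h/∂x = -0.005000, ∂h/∂y = -0.02417 (det = 1800).
|∇h| = √(-0.005000² + -0.02417²) = 0.02468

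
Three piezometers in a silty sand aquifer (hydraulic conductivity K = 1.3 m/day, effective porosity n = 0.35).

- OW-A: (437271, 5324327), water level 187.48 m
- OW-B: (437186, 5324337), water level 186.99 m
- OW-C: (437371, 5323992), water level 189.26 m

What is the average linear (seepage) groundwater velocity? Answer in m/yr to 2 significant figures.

With h = a·x + b·y + c and OW-A as origin, the differences give:
  (-85)·a + 10·b = -0.49
  100·a + (-335)·b = +1.78
Eliminate b (×(-335) and ×10, subtract): 27475·a = 146.350 → a = ∂h/∂x = +0.005327
Back-substitute: b = ∂h/∂y = -0.003723.
|∇h| = √(0.005327² + -0.003723²) = 0.006499
Seepage velocity v = K·i/n = 1.3 × 0.006499 / 0.35 = 0.02414 m/day = 8.817 m/yr.

8.8 m/yr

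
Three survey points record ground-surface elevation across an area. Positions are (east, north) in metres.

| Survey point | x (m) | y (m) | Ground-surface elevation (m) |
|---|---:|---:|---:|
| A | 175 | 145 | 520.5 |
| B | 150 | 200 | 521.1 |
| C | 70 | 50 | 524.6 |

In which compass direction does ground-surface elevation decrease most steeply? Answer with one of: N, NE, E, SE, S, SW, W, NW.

Differences from A: to B (Δx, Δy, Δh) = (-25, 55, +0.6); to C = (-105, -95, +4.1).
Solve a·Δx + b·Δy = Δz: det = (-25)·(-95) − (-105)·55 = 8150.
∂z/∂x = [(+0.6)·(-95) − (+4.1)·55] / 8150 = -0.03466
∂z/∂y = [(-25)·(+4.1) − (-105)·(+0.6)] / 8150 = -0.004847
Steepest decrease is along −∇f = (+0.03466 E, +0.004847 N) → east.

E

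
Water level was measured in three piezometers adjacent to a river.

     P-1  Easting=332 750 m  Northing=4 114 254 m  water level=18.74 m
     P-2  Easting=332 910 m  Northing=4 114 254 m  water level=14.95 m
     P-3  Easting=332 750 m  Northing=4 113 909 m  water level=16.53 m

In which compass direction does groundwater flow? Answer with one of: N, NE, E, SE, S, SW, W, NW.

E

∂h/∂x = (14.95 − 18.74) / (332910 − 332750) = -0.02369
∂h/∂y = (16.53 − 18.74) / (4113909 − 4114254) = +0.006406
Flow = −∇h = (+0.02369 east, -0.006406 north), which points east.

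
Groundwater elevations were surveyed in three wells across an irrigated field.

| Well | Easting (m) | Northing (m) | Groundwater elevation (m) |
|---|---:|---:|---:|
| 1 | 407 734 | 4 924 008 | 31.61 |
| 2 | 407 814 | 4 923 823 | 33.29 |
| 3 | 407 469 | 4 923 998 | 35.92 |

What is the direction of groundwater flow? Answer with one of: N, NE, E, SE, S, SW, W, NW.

NE

With h = a·x + b·y + c and 1 as origin, the differences give:
  80·a + (-185)·b = +1.68
  (-265)·a + (-10)·b = +4.31
Eliminate b (×(-10) and ×(-185), subtract): -49825·a = 780.550 → a = ∂h/∂x = -0.01567
Back-substitute: b = ∂h/∂y = -0.01586.
Flow = −∇h = (+0.01567 east, +0.01586 north), which points northeast.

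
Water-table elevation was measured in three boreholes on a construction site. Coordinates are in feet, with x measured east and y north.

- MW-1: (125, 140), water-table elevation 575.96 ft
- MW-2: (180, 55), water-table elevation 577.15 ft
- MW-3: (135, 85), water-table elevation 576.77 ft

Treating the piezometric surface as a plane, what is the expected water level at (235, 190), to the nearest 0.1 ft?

575.0 ft

Three-point gradient (reference MW-1): Δ to MW-2 = (55, -85, +1.19), Δ to MW-3 = (10, -55, +0.81).
∂h/∂x = -0.001563, ∂h/∂y = -0.01501 (det = -2175).
h(235, 190) = 575.96 + (-0.001563)·(110) + (-0.01501)·(50) = 575.96 -0.172 -0.751 = 575.037 ft.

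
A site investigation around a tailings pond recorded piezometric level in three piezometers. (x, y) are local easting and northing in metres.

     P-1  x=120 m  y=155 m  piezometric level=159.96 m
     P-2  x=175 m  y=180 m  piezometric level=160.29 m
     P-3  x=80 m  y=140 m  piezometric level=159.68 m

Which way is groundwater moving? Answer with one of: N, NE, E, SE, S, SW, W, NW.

With h = a·x + b·y + c and P-1 as origin, the differences give:
  55·a + 25·b = +0.33
  (-40)·a + (-15)·b = -0.28
Eliminate b (×(-15) and ×25, subtract): 175·a = 2.050 → a = ∂h/∂x = +0.01171
Back-substitute: b = ∂h/∂y = -0.01257.
Flow = −∇h = (-0.01171 east, +0.01257 north), which points northwest.

NW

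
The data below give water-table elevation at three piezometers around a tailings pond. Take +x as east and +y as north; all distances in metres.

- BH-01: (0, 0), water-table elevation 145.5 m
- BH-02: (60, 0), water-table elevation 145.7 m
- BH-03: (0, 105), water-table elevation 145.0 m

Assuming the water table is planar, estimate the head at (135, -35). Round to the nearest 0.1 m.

∂h/∂x = (145.7 − 145.5) / (60 − 0) = +0.003333
∂h/∂y = (145.0 − 145.5) / (105 − 0) = -0.004762
h(135, -35) = 145.5 + (+0.003333)·(135) + (-0.004762)·(-35) = 145.5 +0.450 +0.167 = 146.117 m.

146.1 m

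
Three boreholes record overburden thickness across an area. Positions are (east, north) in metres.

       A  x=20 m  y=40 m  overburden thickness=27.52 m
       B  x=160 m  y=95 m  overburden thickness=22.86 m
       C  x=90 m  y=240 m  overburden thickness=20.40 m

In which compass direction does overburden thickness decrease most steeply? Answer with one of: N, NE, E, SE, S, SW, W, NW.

NE

With d = a·x + b·y + c and A as origin, the differences give:
  140·a + 55·b = -4.66
  70·a + 200·b = -7.12
Eliminate b (×200 and ×55, subtract): 24150·a = -540.400 → a = ∂d/∂x = -0.02238
Back-substitute: b = ∂d/∂y = -0.02777.
Steepest decrease is along −∇f = (+0.02238 E, +0.02777 N) → northeast.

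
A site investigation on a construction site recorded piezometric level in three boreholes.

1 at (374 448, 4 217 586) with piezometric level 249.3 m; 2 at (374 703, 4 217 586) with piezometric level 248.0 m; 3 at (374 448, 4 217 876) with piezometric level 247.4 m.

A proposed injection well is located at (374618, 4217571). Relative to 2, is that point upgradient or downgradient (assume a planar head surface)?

∂h/∂x = (248.0 − 249.3) / (374703 − 374448) = -0.005098
∂h/∂y = (247.4 − 249.3) / (4217876 − 4217586) = -0.006552
Head at (374618, 4217571) = 249.3 + (-0.005098)·(170) + (-0.006552)·(-15) = 248.53 m.
That is higher than the 248.0 m at 2, so the point is upgradient.

upgradient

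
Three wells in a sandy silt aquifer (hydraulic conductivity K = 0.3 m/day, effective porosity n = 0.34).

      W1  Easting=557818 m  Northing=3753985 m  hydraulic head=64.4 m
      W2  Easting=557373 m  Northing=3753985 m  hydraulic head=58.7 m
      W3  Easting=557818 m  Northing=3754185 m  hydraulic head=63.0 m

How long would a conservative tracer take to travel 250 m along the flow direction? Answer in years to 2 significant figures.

53 years

∂h/∂x = (58.7 − 64.4) / (557373 − 557818) = +0.01281
∂h/∂y = (63.0 − 64.4) / (3754185 − 3753985) = -0.007000
|∇h| = √(0.01281² + -0.007000²) = 0.0146
Seepage velocity v = K·i/n = 0.3 × 0.0146 / 0.34 = 0.01288 m/day.
t = 250 / 0.01288 = 1.941e+04 days = 53.1 years.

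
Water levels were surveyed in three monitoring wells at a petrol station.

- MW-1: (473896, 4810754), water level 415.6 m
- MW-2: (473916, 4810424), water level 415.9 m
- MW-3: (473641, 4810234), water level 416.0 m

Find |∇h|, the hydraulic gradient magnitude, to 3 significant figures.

0.000929

Differences from MW-1: to MW-2 (Δx, Δy, Δh) = (20, -330, +0.3); to MW-3 = (-255, -520, +0.4).
Determinant of the coordinate differences = 20·(-520) − (-255)·(-330) = -94550.
∂h/∂x = [(+0.3)·(-520) − (+0.4)·(-330)] / -94550 = +0.0002538
∂h/∂y = [20·(+0.4) − (-255)·(+0.3)] / -94550 = -0.0008937
|∇h| = √(0.0002538² + -0.0008937²) = 0.000929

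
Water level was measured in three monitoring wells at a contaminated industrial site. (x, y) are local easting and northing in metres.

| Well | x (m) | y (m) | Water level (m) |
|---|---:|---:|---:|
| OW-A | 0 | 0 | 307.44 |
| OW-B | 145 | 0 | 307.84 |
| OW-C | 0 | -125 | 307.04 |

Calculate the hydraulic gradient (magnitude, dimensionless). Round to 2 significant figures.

0.0042

∂h/∂x = (307.84 − 307.44) / (145 − 0) = +0.002759
∂h/∂y = (307.04 − 307.44) / (-125 − 0) = +0.003200
|∇h| = √(0.002759² + 0.003200²) = 0.004225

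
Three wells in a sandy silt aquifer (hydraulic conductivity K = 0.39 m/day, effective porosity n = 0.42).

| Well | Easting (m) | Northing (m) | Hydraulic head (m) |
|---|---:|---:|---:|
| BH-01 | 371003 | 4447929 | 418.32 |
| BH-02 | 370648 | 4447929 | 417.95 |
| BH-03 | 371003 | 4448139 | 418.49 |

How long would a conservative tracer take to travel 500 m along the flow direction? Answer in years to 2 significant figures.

1100 years

∂h/∂x = (417.95 − 418.32) / (370648 − 371003) = +0.001042
∂h/∂y = (418.49 − 418.32) / (4448139 − 4447929) = +0.0008095
|∇h| = √(0.001042² + 0.0008095²) = 0.001319
Seepage velocity v = K·i/n = 0.39 × 0.001319 / 0.42 = 0.001225 m/day.
t = 500 / 0.001225 = 4.082e+05 days = 1.12e+03 years.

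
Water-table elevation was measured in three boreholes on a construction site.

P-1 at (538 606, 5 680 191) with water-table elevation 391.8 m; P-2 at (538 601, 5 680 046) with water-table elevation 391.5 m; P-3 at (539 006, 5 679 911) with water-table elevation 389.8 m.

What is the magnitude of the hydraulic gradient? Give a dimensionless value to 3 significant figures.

0.00410

With h = a·x + b·y + c and P-1 as origin, the differences give:
  (-5)·a + (-145)·b = -0.3
  400·a + (-280)·b = -2.0
Eliminate b (×(-280) and ×(-145), subtract): 59400·a = -206.00 → a = ∂h/∂x = -0.003468
Back-substitute: b = ∂h/∂y = +0.002189.
|∇h| = √(-0.003468² + 0.002189²) = 0.004101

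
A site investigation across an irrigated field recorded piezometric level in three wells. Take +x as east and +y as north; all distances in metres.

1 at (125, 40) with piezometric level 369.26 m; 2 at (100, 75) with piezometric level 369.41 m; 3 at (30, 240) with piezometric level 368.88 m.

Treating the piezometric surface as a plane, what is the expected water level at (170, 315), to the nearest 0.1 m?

Differences from 1: to 2 (Δx, Δy, Δh) = (-25, 35, +0.15); to 3 = (-95, 200, -0.38).
Determinant of the coordinate differences = (-25)·200 − (-95)·35 = -1675.
∂h/∂x = [(+0.15)·200 − (-0.38)·35] / -1675 = -0.02585
∂h/∂y = [(-25)·(-0.38) − (-95)·(+0.15)] / -1675 = -0.01418
h(170, 315) = 369.26 + (-0.02585)·(45) + (-0.01418)·(275) = 369.26 -1.163 -3.899 = 364.197 m.

364.2 m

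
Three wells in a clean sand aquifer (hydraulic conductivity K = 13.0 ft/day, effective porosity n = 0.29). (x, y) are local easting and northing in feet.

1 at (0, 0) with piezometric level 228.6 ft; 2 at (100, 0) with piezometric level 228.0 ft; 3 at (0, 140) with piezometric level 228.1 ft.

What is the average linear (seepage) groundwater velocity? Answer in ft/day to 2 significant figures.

∂h/∂x = (228.0 − 228.6) / (100 − 0) = -0.006000
∂h/∂y = (228.1 − 228.6) / (140 − 0) = -0.003571
|∇h| = √(-0.006000² + -0.003571²) = 0.006982
Seepage velocity v = K·i/n = 13.0 × 0.006982 / 0.29 = 0.313 ft/day.

0.31 ft/day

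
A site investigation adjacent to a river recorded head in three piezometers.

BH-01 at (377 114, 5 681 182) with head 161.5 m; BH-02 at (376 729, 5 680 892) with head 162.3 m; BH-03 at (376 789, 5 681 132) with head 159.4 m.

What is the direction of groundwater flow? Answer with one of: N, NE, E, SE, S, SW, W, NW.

Taking BH-01 as reference: BH-02−BH-01 = (-385, -290, +0.8); BH-03−BH-01 = (-325, -50, -2.1).
Determinant of the coordinate differences = (-385)·(-50) − (-325)·(-290) = -75000.
∂h/∂x = [(+0.8)·(-50) − (-2.1)·(-290)] / -75000 = +0.008653
∂h/∂y = [(-385)·(-2.1) − (-325)·(+0.8)] / -75000 = -0.01425
Flow = −∇h = (-0.008653 east, +0.01425 north), which points northwest.

NW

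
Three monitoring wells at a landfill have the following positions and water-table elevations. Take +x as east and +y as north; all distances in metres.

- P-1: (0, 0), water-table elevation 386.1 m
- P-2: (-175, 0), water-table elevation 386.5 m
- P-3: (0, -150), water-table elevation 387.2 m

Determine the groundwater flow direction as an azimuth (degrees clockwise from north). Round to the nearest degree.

∂h/∂x = (386.5 − 386.1) / (-175 − 0) = -0.002286
∂h/∂y = (387.2 − 386.1) / (-150 − 0) = -0.007333
Flow direction (−∇h) has components (+0.002286 E, +0.007333 N).
Azimuth = atan2(E, N) = atan2(+0.002286, +0.007333) = 17.3° ≈ 017°.

017°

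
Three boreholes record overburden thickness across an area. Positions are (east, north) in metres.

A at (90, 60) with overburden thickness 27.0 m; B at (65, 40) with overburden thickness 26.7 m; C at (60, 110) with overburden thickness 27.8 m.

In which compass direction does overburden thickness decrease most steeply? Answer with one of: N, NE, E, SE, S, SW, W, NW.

S

With d = a·x + b·y + c and A as origin, the differences give:
  (-25)·a + (-20)·b = -0.3
  (-30)·a + 50·b = +0.8
Eliminate b (×50 and ×(-20), subtract): -1850·a = 1.00 → a = ∂d/∂x = -0.0005405
Back-substitute: b = ∂d/∂y = +0.01568.
Steepest decrease is along −∇f = (+0.0005405 E, -0.01568 N) → south.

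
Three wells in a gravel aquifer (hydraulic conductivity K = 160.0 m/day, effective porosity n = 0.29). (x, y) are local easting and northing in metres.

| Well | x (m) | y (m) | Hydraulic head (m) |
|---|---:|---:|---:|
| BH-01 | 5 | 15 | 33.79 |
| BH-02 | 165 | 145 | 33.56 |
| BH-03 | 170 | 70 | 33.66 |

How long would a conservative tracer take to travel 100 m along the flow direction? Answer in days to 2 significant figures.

With h = a·x + b·y + c and BH-01 as origin, the differences give:
  160·a + 130·b = -0.23
  165·a + 55·b = -0.13
Eliminate b (×55 and ×130, subtract): -12650·a = 4.250 → a = ∂h/∂x = -0.0003360
Back-substitute: b = ∂h/∂y = -0.001356.
|∇h| = √(-0.0003360² + -0.001356²) = 0.001397
Seepage velocity v = K·i/n = 160.0 × 0.001397 / 0.29 = 0.7708 m/day.
t = 100 / 0.7708 = 129.7 days.

130 days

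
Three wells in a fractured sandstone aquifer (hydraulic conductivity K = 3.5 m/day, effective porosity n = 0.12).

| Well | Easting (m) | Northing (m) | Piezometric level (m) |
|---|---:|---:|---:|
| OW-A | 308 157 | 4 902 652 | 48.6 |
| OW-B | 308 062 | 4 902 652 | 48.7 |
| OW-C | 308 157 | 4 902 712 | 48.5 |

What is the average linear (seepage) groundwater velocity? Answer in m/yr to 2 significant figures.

∂h/∂x = (48.7 − 48.6) / (308062 − 308157) = -0.001053
∂h/∂y = (48.5 − 48.6) / (4902712 − 4902652) = -0.001667
|∇h| = √(-0.001053² + -0.001667²) = 0.001972
Seepage velocity v = K·i/n = 3.5 × 0.001972 / 0.12 = 0.05752 m/day = 21.01 m/yr.

21 m/yr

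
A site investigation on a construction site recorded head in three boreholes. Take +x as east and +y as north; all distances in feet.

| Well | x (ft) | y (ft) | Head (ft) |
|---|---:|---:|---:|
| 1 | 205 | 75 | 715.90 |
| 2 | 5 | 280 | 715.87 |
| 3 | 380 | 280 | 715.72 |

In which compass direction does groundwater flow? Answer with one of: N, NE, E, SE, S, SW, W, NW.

Taking 1 as reference: 2−1 = (-200, 205, -0.03); 3−1 = (175, 205, -0.18).
Determinant of the coordinate differences = (-200)·205 − 175·205 = -76875.
∂h/∂x = [(-0.03)·205 − (-0.18)·205] / -76875 = -0.0004000
∂h/∂y = [(-200)·(-0.18) − 175·(-0.03)] / -76875 = -0.0005366
Flow = −∇h = (+0.0004000 east, +0.0005366 north), which points northeast.

NE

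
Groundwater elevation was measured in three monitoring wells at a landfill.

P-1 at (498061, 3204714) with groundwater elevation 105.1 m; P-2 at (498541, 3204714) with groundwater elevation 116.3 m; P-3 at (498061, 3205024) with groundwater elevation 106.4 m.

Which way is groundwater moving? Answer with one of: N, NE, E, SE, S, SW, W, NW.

W

∂h/∂x = (116.3 − 105.1) / (498541 − 498061) = +0.02333
∂h/∂y = (106.4 − 105.1) / (3205024 − 3204714) = +0.004194
Flow = −∇h = (-0.02333 east, -0.004194 north), which points west.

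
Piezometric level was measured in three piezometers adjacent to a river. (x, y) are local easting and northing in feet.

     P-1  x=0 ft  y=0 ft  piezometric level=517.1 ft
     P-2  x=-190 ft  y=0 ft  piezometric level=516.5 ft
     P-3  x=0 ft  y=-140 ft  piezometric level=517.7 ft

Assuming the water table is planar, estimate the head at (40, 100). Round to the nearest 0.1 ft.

516.8 ft

∂h/∂x = (516.5 − 517.1) / (-190 − 0) = +0.003158
∂h/∂y = (517.7 − 517.1) / (-140 − 0) = -0.004286
h(40, 100) = 517.1 + (+0.003158)·(40) + (-0.004286)·(100) = 517.1 +0.126 -0.429 = 516.798 ft.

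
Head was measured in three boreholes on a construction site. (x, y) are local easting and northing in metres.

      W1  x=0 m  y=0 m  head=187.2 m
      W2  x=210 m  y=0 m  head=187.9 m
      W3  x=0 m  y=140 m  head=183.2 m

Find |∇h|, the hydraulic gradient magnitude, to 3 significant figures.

0.0288

∂h/∂x = (187.9 − 187.2) / (210 − 0) = +0.003333
∂h/∂y = (183.2 − 187.2) / (140 − 0) = -0.02857
|∇h| = √(0.003333² + -0.02857²) = 0.02876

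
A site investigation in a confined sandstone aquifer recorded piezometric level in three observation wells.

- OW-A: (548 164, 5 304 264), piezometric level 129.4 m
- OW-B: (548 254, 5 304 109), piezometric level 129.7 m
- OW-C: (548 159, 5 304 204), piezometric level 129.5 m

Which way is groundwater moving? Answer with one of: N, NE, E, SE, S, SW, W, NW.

Differences from OW-A: to OW-B (Δx, Δy, Δh) = (90, -155, +0.3); to OW-C = (-5, -60, +0.1).
Solve a·Δx + b·Δy = Δh: det = 90·(-60) − (-5)·(-155) = -6175.
∂h/∂x = [(+0.3)·(-60) − (+0.1)·(-155)] / -6175 = +0.0004049
∂h/∂y = [90·(+0.1) − (-5)·(+0.3)] / -6175 = -0.001700
Flow = −∇h = (-0.0004049 east, +0.001700 north), which points north.

N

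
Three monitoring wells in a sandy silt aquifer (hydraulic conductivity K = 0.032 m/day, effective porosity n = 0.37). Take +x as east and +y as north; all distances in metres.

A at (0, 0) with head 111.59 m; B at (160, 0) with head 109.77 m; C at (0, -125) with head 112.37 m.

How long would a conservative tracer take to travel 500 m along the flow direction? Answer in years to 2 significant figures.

1200 years

∂h/∂x = (109.77 − 111.59) / (160 − 0) = -0.01138
∂h/∂y = (112.37 − 111.59) / (-125 − 0) = -0.006240
|∇h| = √(-0.01138² + -0.006240²) = 0.01298
Seepage velocity v = K·i/n = 0.032 × 0.01298 / 0.37 = 0.001123 m/day.
t = 500 / 0.001123 = 4.452e+05 days = 1.22e+03 years.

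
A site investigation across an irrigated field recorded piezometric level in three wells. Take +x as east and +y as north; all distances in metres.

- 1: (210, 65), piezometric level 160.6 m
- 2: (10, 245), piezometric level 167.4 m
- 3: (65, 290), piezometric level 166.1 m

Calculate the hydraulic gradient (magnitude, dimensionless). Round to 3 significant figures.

0.0292

Taking 1 as reference: 2−1 = (-200, 180, +6.8); 3−1 = (-145, 225, +5.5).
Determinant of the coordinate differences = (-200)·225 − (-145)·180 = -18900.
∂h/∂x = [(+6.8)·225 − (+5.5)·180] / -18900 = -0.02857
∂h/∂y = [(-200)·(+5.5) − (-145)·(+6.8)] / -18900 = +0.006032
|∇h| = √(-0.02857² + 0.006032²) = 0.0292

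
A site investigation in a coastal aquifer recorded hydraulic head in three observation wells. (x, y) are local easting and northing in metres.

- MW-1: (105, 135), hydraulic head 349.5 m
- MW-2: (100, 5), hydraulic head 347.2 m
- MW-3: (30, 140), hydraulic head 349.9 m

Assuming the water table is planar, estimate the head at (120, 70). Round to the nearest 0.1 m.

Differences from MW-1: to MW-2 (Δx, Δy, Δh) = (-5, -130, -2.3); to MW-3 = (-75, 5, +0.4).
Determinant of the coordinate differences = (-5)·5 − (-75)·(-130) = -9775.
∂h/∂x = [(-2.3)·5 − (+0.4)·(-130)] / -9775 = -0.004143
∂h/∂y = [(-5)·(+0.4) − (-75)·(-2.3)] / -9775 = +0.01785
h(120, 70) = 349.5 + (-0.004143)·(15) + (+0.01785)·(-65) = 349.5 -0.062 -1.160 = 348.277 m.

348.3 m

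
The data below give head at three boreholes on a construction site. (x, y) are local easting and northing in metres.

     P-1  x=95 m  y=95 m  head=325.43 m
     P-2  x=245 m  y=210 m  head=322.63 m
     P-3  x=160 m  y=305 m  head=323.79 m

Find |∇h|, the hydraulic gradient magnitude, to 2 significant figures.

Differences from P-1: to P-2 (Δx, Δy, Δh) = (150, 115, -2.80); to P-3 = (65, 210, -1.64).
Determinant of the coordinate differences = 150·210 − 65·115 = 24025.
∂h/∂x = [(-2.80)·210 − (-1.64)·115] / 24025 = -0.01662
∂h/∂y = [150·(-1.64) − 65·(-2.80)] / 24025 = -0.002664
|∇h| = √(-0.01662² + -0.002664²) = 0.01683

0.017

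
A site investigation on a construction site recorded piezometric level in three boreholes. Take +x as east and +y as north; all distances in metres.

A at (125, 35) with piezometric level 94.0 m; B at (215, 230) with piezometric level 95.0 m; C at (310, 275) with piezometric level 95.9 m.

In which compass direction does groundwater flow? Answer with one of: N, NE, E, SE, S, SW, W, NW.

W

With h = a·x + b·y + c and A as origin, the differences give:
  90·a + 195·b = +1.0
  185·a + 240·b = +1.9
Eliminate b (×240 and ×195, subtract): -14475·a = -130.50 → a = ∂h/∂x = +0.009016
Back-substitute: b = ∂h/∂y = +0.0009672.
Flow = −∇h = (-0.009016 east, -0.0009672 north), which points west.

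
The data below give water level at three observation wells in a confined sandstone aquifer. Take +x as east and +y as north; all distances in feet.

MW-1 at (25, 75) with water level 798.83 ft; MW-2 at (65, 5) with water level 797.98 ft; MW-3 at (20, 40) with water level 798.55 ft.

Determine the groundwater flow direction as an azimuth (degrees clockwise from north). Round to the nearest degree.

147°

Three-point gradient (reference MW-1): Δ to MW-2 = (40, -70, -0.85), Δ to MW-3 = (-5, -35, -0.28).
∂h/∂x = -0.005800, ∂h/∂y = +0.008829 (det = -1750).
Flow direction (−∇h) has components (+0.005800 E, -0.008829 N).
Azimuth = atan2(E, N) = atan2(+0.005800, -0.008829) = 146.7° ≈ 147°.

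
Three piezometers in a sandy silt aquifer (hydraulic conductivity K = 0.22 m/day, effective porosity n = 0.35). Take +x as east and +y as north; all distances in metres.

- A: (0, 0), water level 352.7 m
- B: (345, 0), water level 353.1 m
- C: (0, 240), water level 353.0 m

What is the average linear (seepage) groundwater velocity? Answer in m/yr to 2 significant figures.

0.39 m/yr

∂h/∂x = (353.1 − 352.7) / (345 − 0) = +0.001159
∂h/∂y = (353.0 − 352.7) / (240 − 0) = +0.001250
|∇h| = √(0.001159² + 0.001250²) = 0.001705
Seepage velocity v = K·i/n = 0.22 × 0.001705 / 0.35 = 0.001072 m/day = 0.3915 m/yr.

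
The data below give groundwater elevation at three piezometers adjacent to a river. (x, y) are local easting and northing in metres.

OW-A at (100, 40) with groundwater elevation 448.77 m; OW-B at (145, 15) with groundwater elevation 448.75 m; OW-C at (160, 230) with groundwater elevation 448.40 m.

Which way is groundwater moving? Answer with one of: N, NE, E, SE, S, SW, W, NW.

NE

Differences from OW-A: to OW-B (Δx, Δy, Δh) = (45, -25, -0.02); to OW-C = (60, 190, -0.37).
Solve a·Δx + b·Δy = Δh: det = 45·190 − 60·(-25) = 10050.
∂h/∂x = [(-0.02)·190 − (-0.37)·(-25)] / 10050 = -0.001299
∂h/∂y = [45·(-0.37) − 60·(-0.02)] / 10050 = -0.001537
Flow = −∇h = (+0.001299 east, +0.001537 north), which points northeast.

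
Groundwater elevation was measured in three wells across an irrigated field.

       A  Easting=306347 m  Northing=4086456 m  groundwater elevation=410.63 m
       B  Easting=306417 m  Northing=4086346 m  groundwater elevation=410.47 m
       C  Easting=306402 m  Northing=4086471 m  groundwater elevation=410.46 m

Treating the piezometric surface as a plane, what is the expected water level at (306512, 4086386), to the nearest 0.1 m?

410.2 m

With h = a·x + b·y + c and A as origin, the differences give:
  70·a + (-110)·b = -0.16
  55·a + 15·b = -0.17
Eliminate b (×15 and ×(-110), subtract): 7100·a = -21.100 → a = ∂h/∂x = -0.002972
Back-substitute: b = ∂h/∂y = -0.0004366.
h(306512, 4086386) = 410.63 + (-0.002972)·(165) + (-0.0004366)·(-70) = 410.63 -0.490 +0.031 = 410.170 m.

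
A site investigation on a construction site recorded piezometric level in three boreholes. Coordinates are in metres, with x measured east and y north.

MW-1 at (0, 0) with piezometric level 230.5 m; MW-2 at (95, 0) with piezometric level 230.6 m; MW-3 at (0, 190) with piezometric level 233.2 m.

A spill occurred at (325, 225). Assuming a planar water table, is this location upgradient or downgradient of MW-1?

upgradient

∂h/∂x = (230.6 − 230.5) / (95 − 0) = +0.001053
∂h/∂y = (233.2 − 230.5) / (190 − 0) = +0.01421
Head at (325, 225) = 230.5 + (+0.001053)·(325) + (+0.01421)·(225) = 234.04 m.
That is higher than the 230.5 m at MW-1, so the point is upgradient.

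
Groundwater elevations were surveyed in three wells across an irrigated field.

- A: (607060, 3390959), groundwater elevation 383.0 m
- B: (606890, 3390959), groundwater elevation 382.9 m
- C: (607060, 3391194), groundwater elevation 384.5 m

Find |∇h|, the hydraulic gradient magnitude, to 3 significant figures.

∂h/∂x = (382.9 − 383.0) / (606890 − 607060) = +0.0005882
∂h/∂y = (384.5 − 383.0) / (3391194 − 3390959) = +0.006383
|∇h| = √(0.0005882² + 0.006383²) = 0.00641

0.00641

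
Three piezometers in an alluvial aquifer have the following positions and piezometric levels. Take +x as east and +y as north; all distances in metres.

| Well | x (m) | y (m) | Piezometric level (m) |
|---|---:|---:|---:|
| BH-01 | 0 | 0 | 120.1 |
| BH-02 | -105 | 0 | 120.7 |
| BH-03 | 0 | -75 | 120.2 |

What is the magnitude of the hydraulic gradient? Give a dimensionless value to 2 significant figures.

0.0059

∂h/∂x = (120.7 − 120.1) / (-105 − 0) = -0.005714
∂h/∂y = (120.2 − 120.1) / (-75 − 0) = -0.001333
|∇h| = √(-0.005714² + -0.001333²) = 0.005867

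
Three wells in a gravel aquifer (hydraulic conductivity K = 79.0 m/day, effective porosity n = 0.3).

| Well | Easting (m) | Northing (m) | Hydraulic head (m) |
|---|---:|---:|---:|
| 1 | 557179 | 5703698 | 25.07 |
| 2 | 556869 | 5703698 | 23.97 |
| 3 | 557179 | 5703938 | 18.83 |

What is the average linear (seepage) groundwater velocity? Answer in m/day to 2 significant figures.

6.9 m/day

∂h/∂x = (23.97 − 25.07) / (556869 − 557179) = +0.003548
∂h/∂y = (18.83 − 25.07) / (5703938 − 5703698) = -0.02600
|∇h| = √(0.003548² + -0.02600²) = 0.02624
Seepage velocity v = K·i/n = 79.0 × 0.02624 / 0.3 = 6.91 m/day.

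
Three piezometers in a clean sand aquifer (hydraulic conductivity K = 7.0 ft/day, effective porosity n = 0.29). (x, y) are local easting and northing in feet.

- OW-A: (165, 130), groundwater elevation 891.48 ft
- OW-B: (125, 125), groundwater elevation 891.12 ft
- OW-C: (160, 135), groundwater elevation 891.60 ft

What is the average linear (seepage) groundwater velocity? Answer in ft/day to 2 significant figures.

Taking OW-A as reference: OW-B−OW-A = (-40, -5, -0.36); OW-C−OW-A = (-5, 5, +0.12).
Solve a·Δx + b·Δy = Δh: det = (-40)·5 − (-5)·(-5) = -225.
∂h/∂x = [(-0.36)·5 − (+0.12)·(-5)] / -225 = +0.005333
∂h/∂y = [(-40)·(+0.12) − (-5)·(-0.36)] / -225 = +0.02933
|∇h| = √(0.005333² + 0.02933²) = 0.02981
Seepage velocity v = K·i/n = 7.0 × 0.02981 / 0.29 = 0.7196 ft/day.

0.72 ft/day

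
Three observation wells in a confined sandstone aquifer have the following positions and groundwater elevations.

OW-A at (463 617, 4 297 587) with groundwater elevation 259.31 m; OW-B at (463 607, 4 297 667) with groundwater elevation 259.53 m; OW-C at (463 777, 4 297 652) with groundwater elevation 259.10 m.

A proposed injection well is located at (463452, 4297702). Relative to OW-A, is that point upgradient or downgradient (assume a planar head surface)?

Differences from OW-A: to OW-B (Δx, Δy, Δh) = (-10, 80, +0.22); to OW-C = (160, 65, -0.21).
Determinant of the coordinate differences = (-10)·65 − 160·80 = -13450.
∂h/∂x = [(+0.22)·65 − (-0.21)·80] / -13450 = -0.002312
∂h/∂y = [(-10)·(-0.21) − 160·(+0.22)] / -13450 = +0.002461
Head at (463452, 4297702) = 259.31 + (-0.002312)·(-165) + (+0.002461)·(115) = 259.97 m.
That is higher than the 259.31 m at OW-A, so the point is upgradient.

upgradient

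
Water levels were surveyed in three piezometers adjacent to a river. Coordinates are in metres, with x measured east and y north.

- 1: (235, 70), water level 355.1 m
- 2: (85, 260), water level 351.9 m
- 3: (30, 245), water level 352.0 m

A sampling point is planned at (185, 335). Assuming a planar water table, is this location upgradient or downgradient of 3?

Taking 1 as reference: 2−1 = (-150, 190, -3.2); 3−1 = (-205, 175, -3.1).
Determinant of the coordinate differences = (-150)·175 − (-205)·190 = 12700.
∂h/∂x = [(-3.2)·175 − (-3.1)·190] / 12700 = +0.002283
∂h/∂y = [(-150)·(-3.1) − (-205)·(-3.2)] / 12700 = -0.01504
Head at (185, 335) = 355.1 + (+0.002283)·(-50) + (-0.01504)·(265) = 351.00 m.
That is lower than the 352.0 m at 3, so the point is downgradient.

downgradient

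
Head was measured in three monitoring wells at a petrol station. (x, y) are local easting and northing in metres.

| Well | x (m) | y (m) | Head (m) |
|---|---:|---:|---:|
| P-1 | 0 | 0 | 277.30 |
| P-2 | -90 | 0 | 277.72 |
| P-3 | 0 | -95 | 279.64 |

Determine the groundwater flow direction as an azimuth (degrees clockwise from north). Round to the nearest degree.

011°

∂h/∂x = (277.72 − 277.30) / (-90 − 0) = -0.004667
∂h/∂y = (279.64 − 277.30) / (-95 − 0) = -0.02463
Flow direction (−∇h) has components (+0.004667 E, +0.02463 N).
Azimuth = atan2(E, N) = atan2(+0.004667, +0.02463) = 10.7° ≈ 011°.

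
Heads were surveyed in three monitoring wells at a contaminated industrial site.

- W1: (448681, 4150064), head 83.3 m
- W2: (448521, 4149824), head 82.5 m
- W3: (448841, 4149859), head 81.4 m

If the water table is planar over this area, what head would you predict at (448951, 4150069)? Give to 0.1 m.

82.2 m

Taking W1 as reference: W2−W1 = (-160, -240, -0.8); W3−W1 = (160, -205, -1.9).
Solve a·Δx + b·Δy = Δh: det = (-160)·(-205) − 160·(-240) = 71200.
∂h/∂x = [(-0.8)·(-205) − (-1.9)·(-240)] / 71200 = -0.004101
∂h/∂y = [(-160)·(-1.9) − 160·(-0.8)] / 71200 = +0.006067
h(448951, 4150069) = 83.3 + (-0.004101)·(270) + (+0.006067)·(5) = 83.3 -1.107 +0.030 = 82.223 m.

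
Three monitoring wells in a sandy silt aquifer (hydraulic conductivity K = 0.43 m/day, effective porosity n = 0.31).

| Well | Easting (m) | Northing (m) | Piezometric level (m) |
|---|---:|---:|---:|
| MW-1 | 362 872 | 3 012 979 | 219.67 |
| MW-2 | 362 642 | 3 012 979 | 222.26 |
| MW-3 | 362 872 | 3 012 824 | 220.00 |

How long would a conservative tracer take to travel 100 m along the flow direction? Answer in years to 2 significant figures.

17 years

∂h/∂x = (222.26 − 219.67) / (362642 − 362872) = -0.01126
∂h/∂y = (220.00 − 219.67) / (3012824 − 3012979) = -0.002129
|∇h| = √(-0.01126² + -0.002129²) = 0.01146
Seepage velocity v = K·i/n = 0.43 × 0.01146 / 0.31 = 0.0159 m/day.
t = 100 / 0.0159 = 6289 days = 17.2 years.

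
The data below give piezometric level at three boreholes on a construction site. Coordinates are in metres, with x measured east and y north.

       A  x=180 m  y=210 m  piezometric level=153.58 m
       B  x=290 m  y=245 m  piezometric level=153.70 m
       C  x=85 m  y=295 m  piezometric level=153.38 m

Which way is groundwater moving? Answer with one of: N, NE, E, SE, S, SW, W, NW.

NW

Taking A as reference: B−A = (110, 35, +0.12); C−A = (-95, 85, -0.20).
Determinant of the coordinate differences = 110·85 − (-95)·35 = 12675.
∂h/∂x = [(+0.12)·85 − (-0.20)·35] / 12675 = +0.001357
∂h/∂y = [110·(-0.20) − (-95)·(+0.12)] / 12675 = -0.0008363
Flow = −∇h = (-0.001357 east, +0.0008363 north), which points northwest.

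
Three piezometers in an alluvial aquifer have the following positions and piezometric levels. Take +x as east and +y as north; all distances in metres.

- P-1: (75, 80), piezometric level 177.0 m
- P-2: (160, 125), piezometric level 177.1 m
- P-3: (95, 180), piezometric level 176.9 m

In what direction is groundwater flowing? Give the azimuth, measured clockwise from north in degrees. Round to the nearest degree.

Differences from P-1: to P-2 (Δx, Δy, Δh) = (85, 45, +0.1); to P-3 = (20, 100, -0.1).
Solve a·Δx + b·Δy = Δh: det = 85·100 − 20·45 = 7600.
∂h/∂x = [(+0.1)·100 − (-0.1)·45] / 7600 = +0.001908
∂h/∂y = [85·(-0.1) − 20·(+0.1)] / 7600 = -0.001382
Flow direction (−∇h) has components (-0.001908 E, +0.001382 N).
Azimuth = atan2(E, N) = atan2(-0.001908, +0.001382) = 305.9° ≈ 306°.

306°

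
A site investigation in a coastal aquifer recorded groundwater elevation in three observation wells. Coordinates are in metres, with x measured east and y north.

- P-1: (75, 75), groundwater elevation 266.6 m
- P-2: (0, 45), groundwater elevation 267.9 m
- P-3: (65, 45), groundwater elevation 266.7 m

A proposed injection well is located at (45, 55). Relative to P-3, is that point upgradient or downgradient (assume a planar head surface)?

Differences from P-1: to P-2 (Δx, Δy, Δh) = (-75, -30, +1.3); to P-3 = (-10, -30, +0.1).
Determinant of the coordinate differences = (-75)·(-30) − (-10)·(-30) = 1950.
∂h/∂x = [(+1.3)·(-30) − (+0.1)·(-30)] / 1950 = -0.01846
∂h/∂y = [(-75)·(+0.1) − (-10)·(+1.3)] / 1950 = +0.002821
Head at (45, 55) = 266.6 + (-0.01846)·(-30) + (+0.002821)·(-20) = 267.10 m.
That is higher than the 266.7 m at P-3, so the point is upgradient.

upgradient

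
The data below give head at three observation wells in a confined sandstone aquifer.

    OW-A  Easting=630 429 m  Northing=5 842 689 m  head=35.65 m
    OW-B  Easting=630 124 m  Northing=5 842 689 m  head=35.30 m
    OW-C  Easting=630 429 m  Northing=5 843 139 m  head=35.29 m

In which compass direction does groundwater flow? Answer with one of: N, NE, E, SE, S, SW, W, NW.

∂h/∂x = (35.30 − 35.65) / (630124 − 630429) = +0.001148
∂h/∂y = (35.29 − 35.65) / (5843139 − 5842689) = -0.0008000
Flow = −∇h = (-0.001148 east, +0.0008000 north), which points northwest.

NW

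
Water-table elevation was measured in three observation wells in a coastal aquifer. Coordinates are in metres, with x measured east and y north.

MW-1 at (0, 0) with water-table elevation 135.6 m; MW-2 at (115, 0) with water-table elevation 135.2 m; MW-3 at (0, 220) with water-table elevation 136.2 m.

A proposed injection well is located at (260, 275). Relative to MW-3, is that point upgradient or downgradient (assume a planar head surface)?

∂h/∂x = (135.2 − 135.6) / (115 − 0) = -0.003478
∂h/∂y = (136.2 − 135.6) / (220 − 0) = +0.002727
Head at (260, 275) = 135.6 + (-0.003478)·(260) + (+0.002727)·(275) = 135.45 m.
That is lower than the 136.2 m at MW-3, so the point is downgradient.

downgradient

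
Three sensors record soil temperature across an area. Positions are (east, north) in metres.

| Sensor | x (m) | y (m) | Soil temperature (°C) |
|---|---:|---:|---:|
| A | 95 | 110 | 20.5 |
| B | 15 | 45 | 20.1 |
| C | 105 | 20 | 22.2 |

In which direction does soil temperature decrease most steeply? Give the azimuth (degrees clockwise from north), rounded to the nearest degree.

With T = a·x + b·y + c and A as origin, the differences give:
  (-80)·a + (-65)·b = -0.4
  10·a + (-90)·b = +1.7
Eliminate b (×(-90) and ×(-65), subtract): 7850·a = 146.50 → a = ∂T/∂x = +0.01866
Back-substitute: b = ∂T/∂y = -0.01682.
Steepest decrease is along −∇f: components (-0.01866 E, +0.01682 N).
Azimuth = atan2(-0.01866, +0.01682) = 312.0° ≈ 312°.

312°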